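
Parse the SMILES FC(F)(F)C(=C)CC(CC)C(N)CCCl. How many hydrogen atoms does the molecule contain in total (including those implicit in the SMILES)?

17

Walk through each heavy atom and fill implicit hydrogens from standard valence (C 4, N 3, O 2, S 2, halogen 1):
  atom 1: F (halogen, monovalent) → 0 H
  atom 2: C, bond orders sum to 4 (valence 4) → 0 H
  atom 3: F (halogen, monovalent) → 0 H
  atom 4: F (halogen, monovalent) → 0 H
  atom 5: C, bond orders sum to 4 (valence 4) → 0 H
  atom 6: C, bond orders sum to 2 (valence 4) → 2 H
  atom 7: C, bond orders sum to 2 (valence 4) → 2 H
  atom 8: C, bond orders sum to 3 (valence 4) → 1 H
  atom 9: C, bond orders sum to 2 (valence 4) → 2 H
  atom 10: C, bond orders sum to 1 (valence 4) → 3 H
  atom 11: C, bond orders sum to 3 (valence 4) → 1 H
  atom 12: N, bond orders sum to 1 (valence 3) → 2 H
  atom 13: C, bond orders sum to 2 (valence 4) → 2 H
  atom 14: C, bond orders sum to 2 (valence 4) → 2 H
  atom 15: Cl (halogen, monovalent) → 0 H
Total hydrogens: 17.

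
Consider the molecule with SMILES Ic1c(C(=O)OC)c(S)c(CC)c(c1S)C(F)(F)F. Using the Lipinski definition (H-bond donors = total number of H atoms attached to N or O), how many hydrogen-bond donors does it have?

0

Donors: find every N or O and count the H atoms it carries.
  atom 5 (O): bond orders sum to 2 → 0 H
  atom 6 (O): bond orders sum to 2 → 0 H
Lipinski HBD = 0.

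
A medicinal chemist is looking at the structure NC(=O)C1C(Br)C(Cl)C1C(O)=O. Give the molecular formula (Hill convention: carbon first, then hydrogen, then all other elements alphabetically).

C6H7BrClNO3

Walk through each heavy atom and fill implicit hydrogens from standard valence (C 4, N 3, O 2, S 2, halogen 1):
  atom 1: N, bond orders sum to 1 (valence 3) → 2 H
  atom 2: C, bond orders sum to 4 (valence 4) → 0 H
  atom 3: O, bond orders sum to 2 (valence 2) → 0 H
  atom 4: C, bond orders sum to 3 (valence 4) → 1 H
  atom 5: C, bond orders sum to 3 (valence 4) → 1 H
  atom 6: Br (halogen, monovalent) → 0 H
  atom 7: C, bond orders sum to 3 (valence 4) → 1 H
  atom 8: Cl (halogen, monovalent) → 0 H
  atom 9: C, bond orders sum to 3 (valence 4) → 1 H
  atom 10: C, bond orders sum to 4 (valence 4) → 0 H
  atom 11: O, bond orders sum to 1 (valence 2) → 1 H
  atom 12: O, bond orders sum to 2 (valence 2) → 0 H
Totals → C:6, H:7, Br:1, Cl:1, N:1, O:3.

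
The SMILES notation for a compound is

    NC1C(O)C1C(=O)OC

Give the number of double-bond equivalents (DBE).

2

Degree of unsaturation = (number of rings) + (number of π bonds).
Ring closures in the SMILES: 1.
π bonds: 1 double bond (each 1 DoU) → 1 DoU from unsaturation.
Total DoU = 1 + 1 = 2.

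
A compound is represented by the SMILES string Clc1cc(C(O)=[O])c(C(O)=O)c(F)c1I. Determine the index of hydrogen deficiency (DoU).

6

Molecular formula: C8H3ClFIO4.
DoU = (2C + 2 + N − H − X) / 2, where X is the halogen count and O/S are ignored.
    = (2·8 + 2 + 0 − 3 − 3) / 2 = 12 / 2 = 6.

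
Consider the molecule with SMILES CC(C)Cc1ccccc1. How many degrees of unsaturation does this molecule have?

4

Molecular formula: C10H14.
DoU = (2C + 2 + N − H − X) / 2, where X is the halogen count and O/S are ignored.
    = (2·10 + 2 + 0 − 14 − 0) / 2 = 8 / 2 = 4.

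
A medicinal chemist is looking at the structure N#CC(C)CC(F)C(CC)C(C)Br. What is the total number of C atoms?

10

Count every carbon token in the SMILES (each C, including those in ring-closure positions and inside branches).
Carbon count: 10.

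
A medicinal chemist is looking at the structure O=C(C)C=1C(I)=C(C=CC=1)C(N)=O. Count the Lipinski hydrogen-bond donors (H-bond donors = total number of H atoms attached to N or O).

2

Donors: find every N or O and count the H atoms it carries.
  atom 1 (O): bond orders sum to 2 → 0 H
  atom 12 (N): bond orders sum to 1 → 2 H
  atom 13 (O): bond orders sum to 2 → 0 H
Lipinski HBD = 2.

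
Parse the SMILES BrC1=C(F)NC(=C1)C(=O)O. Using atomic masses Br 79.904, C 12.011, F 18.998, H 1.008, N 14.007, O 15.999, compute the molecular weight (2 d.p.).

First, the molecular formula is C5H3BrFNO2 (counting implicit H from valence).
  Br: 1 × 79.904 = 79.904
  C: 5 × 12.011 = 60.055
  F: 1 × 18.998 = 18.998
  H: 3 × 1.008 = 3.024
  N: 1 × 14.007 = 14.007
  O: 2 × 15.999 = 31.998
Sum: 1×79.904 + 5×12.011 + 1×18.998 + 3×1.008 + 1×14.007 + 2×15.999 = 207.986 → 207.99 g/mol.

207.99 g/mol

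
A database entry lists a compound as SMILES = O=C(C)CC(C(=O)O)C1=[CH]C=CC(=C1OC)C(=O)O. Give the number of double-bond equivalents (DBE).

7

Molecular formula: C13H14O6.
DoU = (2C + 2 + N − H − X) / 2, where X is the halogen count and O/S are ignored.
    = (2·13 + 2 + 0 − 14 − 0) / 2 = 14 / 2 = 7.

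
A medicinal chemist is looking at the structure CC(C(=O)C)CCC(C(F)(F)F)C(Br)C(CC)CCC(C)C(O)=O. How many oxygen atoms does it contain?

Scan the SMILES for O atoms (remember two-letter symbols like Cl and Br are single atoms).
Oxygen count: 3.

3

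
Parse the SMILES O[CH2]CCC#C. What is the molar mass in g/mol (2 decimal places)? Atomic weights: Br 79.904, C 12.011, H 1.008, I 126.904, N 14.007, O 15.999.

First, the molecular formula is C5H8O (counting implicit H from valence).
  C: 5 × 12.011 = 60.055
  H: 8 × 1.008 = 8.064
  O: 1 × 15.999 = 15.999
Sum: 5×12.011 + 8×1.008 + 1×15.999 = 84.118 → 84.12 g/mol.

84.12 g/mol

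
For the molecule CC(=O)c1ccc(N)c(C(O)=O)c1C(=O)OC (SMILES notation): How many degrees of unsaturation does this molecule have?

7

Molecular formula: C11H11NO5.
DoU = (2C + 2 + N − H − X) / 2, where X is the halogen count and O/S are ignored.
    = (2·11 + 2 + 1 − 11 − 0) / 2 = 14 / 2 = 7.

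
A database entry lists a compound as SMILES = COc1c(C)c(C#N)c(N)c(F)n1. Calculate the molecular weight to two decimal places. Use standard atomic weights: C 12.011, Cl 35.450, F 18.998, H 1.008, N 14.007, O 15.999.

181.17 g/mol

First, the molecular formula is C8H8FN3O (counting implicit H from valence).
  C: 8 × 12.011 = 96.088
  F: 1 × 18.998 = 18.998
  H: 8 × 1.008 = 8.064
  N: 3 × 14.007 = 42.021
  O: 1 × 15.999 = 15.999
Sum: 8×12.011 + 1×18.998 + 8×1.008 + 3×14.007 + 1×15.999 = 181.170 → 181.17 g/mol.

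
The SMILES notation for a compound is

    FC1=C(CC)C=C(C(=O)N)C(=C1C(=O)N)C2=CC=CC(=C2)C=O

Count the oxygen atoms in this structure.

3

Scan the SMILES for O atoms (remember two-letter symbols like Cl and Br are single atoms).
Oxygen count: 3.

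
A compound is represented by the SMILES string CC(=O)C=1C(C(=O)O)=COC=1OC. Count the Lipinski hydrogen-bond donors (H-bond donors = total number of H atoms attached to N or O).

Donors: find every N or O and count the H atoms it carries.
  atom 3 (O): bond orders sum to 2 → 0 H
  atom 7 (O): bond orders sum to 2 → 0 H
  atom 8 (O): bond orders sum to 1 → 1 H
  atom 10 (O): bond orders sum to 2 → 0 H
  atom 12 (O): bond orders sum to 2 → 0 H
Lipinski HBD = 1.

1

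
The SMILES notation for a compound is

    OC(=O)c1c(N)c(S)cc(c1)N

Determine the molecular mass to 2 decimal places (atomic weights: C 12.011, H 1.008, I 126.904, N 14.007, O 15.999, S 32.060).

184.21 g/mol

First, the molecular formula is C7H8N2O2S (counting implicit H from valence).
  C: 7 × 12.011 = 84.077
  H: 8 × 1.008 = 8.064
  N: 2 × 14.007 = 28.014
  O: 2 × 15.999 = 31.998
  S: 1 × 32.060 = 32.060
Sum: 7×12.011 + 8×1.008 + 2×14.007 + 2×15.999 + 1×32.060 = 184.213 → 184.21 g/mol.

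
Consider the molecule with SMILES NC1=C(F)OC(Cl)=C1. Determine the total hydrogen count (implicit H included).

3

Walk through each heavy atom and fill implicit hydrogens from standard valence (C 4, N 3, O 2, S 2, halogen 1):
  atom 1: N, bond orders sum to 1 (valence 3) → 2 H
  atom 2: C, bond orders sum to 4 (valence 4) → 0 H
  atom 3: C, bond orders sum to 4 (valence 4) → 0 H
  atom 4: F (halogen, monovalent) → 0 H
  atom 5: O, bond orders sum to 2 (valence 2) → 0 H
  atom 6: C, bond orders sum to 4 (valence 4) → 0 H
  atom 7: Cl (halogen, monovalent) → 0 H
  atom 8: C, bond orders sum to 3 (valence 4) → 1 H
Total hydrogens: 3.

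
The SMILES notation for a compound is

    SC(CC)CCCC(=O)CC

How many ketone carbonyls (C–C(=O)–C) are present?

The ketone motif appears at heavy-atom position 8 in the SMILES.
Other groups present: 1 thiol.
Ketone count: 1.

1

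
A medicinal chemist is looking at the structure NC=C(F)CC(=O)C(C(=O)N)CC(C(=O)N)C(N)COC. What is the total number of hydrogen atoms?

21

Walk through each heavy atom and fill implicit hydrogens from standard valence (C 4, N 3, O 2, S 2, halogen 1):
  atom 1: N, bond orders sum to 1 (valence 3) → 2 H
  atom 2: C, bond orders sum to 3 (valence 4) → 1 H
  atom 3: C, bond orders sum to 4 (valence 4) → 0 H
  atom 4: F (halogen, monovalent) → 0 H
  atom 5: C, bond orders sum to 2 (valence 4) → 2 H
  atom 6: C, bond orders sum to 4 (valence 4) → 0 H
  atom 7: O, bond orders sum to 2 (valence 2) → 0 H
  atom 8: C, bond orders sum to 3 (valence 4) → 1 H
  atom 9: C, bond orders sum to 4 (valence 4) → 0 H
  atom 10: O, bond orders sum to 2 (valence 2) → 0 H
  atom 11: N, bond orders sum to 1 (valence 3) → 2 H
  atom 12: C, bond orders sum to 2 (valence 4) → 2 H
  atom 13: C, bond orders sum to 3 (valence 4) → 1 H
  atom 14: C, bond orders sum to 4 (valence 4) → 0 H
  atom 15: O, bond orders sum to 2 (valence 2) → 0 H
  atom 16: N, bond orders sum to 1 (valence 3) → 2 H
  atom 17: C, bond orders sum to 3 (valence 4) → 1 H
  atom 18: N, bond orders sum to 1 (valence 3) → 2 H
  atom 19: C, bond orders sum to 2 (valence 4) → 2 H
  atom 20: O, bond orders sum to 2 (valence 2) → 0 H
  atom 21: C, bond orders sum to 1 (valence 4) → 3 H
Total hydrogens: 21.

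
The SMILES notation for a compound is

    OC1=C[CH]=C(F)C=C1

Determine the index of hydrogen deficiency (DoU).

4

Degree of unsaturation = (number of rings) + (number of π bonds).
Ring closures in the SMILES: 1.
π bonds: 3 double bonds (each 1 DoU) → 3 DoU from unsaturation.
Total DoU = 1 + 3 = 4.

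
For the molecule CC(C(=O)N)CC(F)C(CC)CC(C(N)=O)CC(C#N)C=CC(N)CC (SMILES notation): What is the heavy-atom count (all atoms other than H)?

Every atom symbol written in the SMILES (organic subset) is one heavy atom; implicit H are not written.
Heavy atoms by element → C:19, F:1, N:4, O:2.
Total: 26.

26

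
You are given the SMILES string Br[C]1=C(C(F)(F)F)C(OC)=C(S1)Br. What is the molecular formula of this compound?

C6H3Br2F3OS

Walk through each heavy atom and fill implicit hydrogens from standard valence (C 4, N 3, O 2, S 2, halogen 1):
  atom 1: Br (halogen, monovalent) → 0 H
  atom 2: C with explicit H count 0
  atom 3: C, bond orders sum to 4 (valence 4) → 0 H
  atom 4: C, bond orders sum to 4 (valence 4) → 0 H
  atom 5: F (halogen, monovalent) → 0 H
  atom 6: F (halogen, monovalent) → 0 H
  atom 7: F (halogen, monovalent) → 0 H
  atom 8: C, bond orders sum to 4 (valence 4) → 0 H
  atom 9: O, bond orders sum to 2 (valence 2) → 0 H
  atom 10: C, bond orders sum to 1 (valence 4) → 3 H
  atom 11: C, bond orders sum to 4 (valence 4) → 0 H
  atom 12: S, bond orders sum to 2 (valence 2) → 0 H
  atom 13: Br (halogen, monovalent) → 0 H
Totals → C:6, H:3, Br:2, F:3, O:1, S:1.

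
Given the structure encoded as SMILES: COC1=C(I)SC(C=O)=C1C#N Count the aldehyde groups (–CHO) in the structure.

The aldehyde motif appears at heavy-atom position 8 in the SMILES.
Other groups present: 1 ether, 1 nitrile.
Aldehyde count: 1.

1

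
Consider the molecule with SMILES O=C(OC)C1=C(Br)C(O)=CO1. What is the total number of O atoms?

Scan the SMILES for O atoms (remember two-letter symbols like Cl and Br are single atoms).
Oxygen count: 4.

4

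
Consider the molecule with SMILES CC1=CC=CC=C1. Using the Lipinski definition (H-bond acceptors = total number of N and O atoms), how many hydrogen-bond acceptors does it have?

0

N atoms: 0; O atoms: 0.
Lipinski HBA = 0 + 0 = 0.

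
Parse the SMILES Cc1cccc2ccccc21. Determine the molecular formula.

C11H10

Walk through each heavy atom and fill implicit hydrogens from standard valence (C 4, N 3, O 2, S 2, halogen 1); for lowercase aromatic atoms, an aromatic c carries 1 H when it has two neighbours and 0 H with three, and aromatic n carries 0 H:
  atom 1: C, bond orders sum to 1 (valence 4) → 3 H
  atom 2: aromatic c, 3 neighbours → 0 H
  atom 3: aromatic c, 2 neighbours → 1 H
  atom 4: aromatic c, 2 neighbours → 1 H
  atom 5: aromatic c, 2 neighbours → 1 H
  atom 6: aromatic c, 3 neighbours → 0 H
  atom 7: aromatic c, 2 neighbours → 1 H
  atom 8: aromatic c, 2 neighbours → 1 H
  atom 9: aromatic c, 2 neighbours → 1 H
  atom 10: aromatic c, 2 neighbours → 1 H
  atom 11: aromatic c, 3 neighbours → 0 H
Totals → C:11, H:10.
In Hill order: C11H10.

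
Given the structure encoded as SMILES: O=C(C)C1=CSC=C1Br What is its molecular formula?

Walk through each heavy atom and fill implicit hydrogens from standard valence (C 4, N 3, O 2, S 2, halogen 1):
  atom 1: O, bond orders sum to 2 (valence 2) → 0 H
  atom 2: C, bond orders sum to 4 (valence 4) → 0 H
  atom 3: C, bond orders sum to 1 (valence 4) → 3 H
  atom 4: C, bond orders sum to 4 (valence 4) → 0 H
  atom 5: C, bond orders sum to 3 (valence 4) → 1 H
  atom 6: S, bond orders sum to 2 (valence 2) → 0 H
  atom 7: C, bond orders sum to 3 (valence 4) → 1 H
  atom 8: C, bond orders sum to 4 (valence 4) → 0 H
  atom 9: Br (halogen, monovalent) → 0 H
Totals → C:6, H:5, Br:1, O:1, S:1.

C6H5BrOS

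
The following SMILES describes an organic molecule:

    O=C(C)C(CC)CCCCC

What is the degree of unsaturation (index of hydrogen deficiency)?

Degree of unsaturation = (number of rings) + (number of π bonds).
Ring closures in the SMILES: 0.
π bonds: 1 double bond (each 1 DoU) → 1 DoU from unsaturation.
Total DoU = 0 + 1 = 1.

1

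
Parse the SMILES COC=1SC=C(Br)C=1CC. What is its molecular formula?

Walk through each heavy atom and fill implicit hydrogens from standard valence (C 4, N 3, O 2, S 2, halogen 1):
  atom 1: C, bond orders sum to 1 (valence 4) → 3 H
  atom 2: O, bond orders sum to 2 (valence 2) → 0 H
  atom 3: C, bond orders sum to 4 (valence 4) → 0 H
  atom 4: S, bond orders sum to 2 (valence 2) → 0 H
  atom 5: C, bond orders sum to 3 (valence 4) → 1 H
  atom 6: C, bond orders sum to 4 (valence 4) → 0 H
  atom 7: Br (halogen, monovalent) → 0 H
  atom 8: C, bond orders sum to 4 (valence 4) → 0 H
  atom 9: C, bond orders sum to 2 (valence 4) → 2 H
  atom 10: C, bond orders sum to 1 (valence 4) → 3 H
Totals → C:7, H:9, Br:1, O:1, S:1.

C7H9BrOS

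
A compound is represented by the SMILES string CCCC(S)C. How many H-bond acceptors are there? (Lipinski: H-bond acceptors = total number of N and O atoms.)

0

N atoms: 0; O atoms: 0.
Lipinski HBA = 0 + 0 = 0.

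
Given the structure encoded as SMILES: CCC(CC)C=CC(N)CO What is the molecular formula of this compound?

Walk through each heavy atom and fill implicit hydrogens from standard valence (C 4, N 3, O 2, S 2, halogen 1):
  atom 1: C, bond orders sum to 1 (valence 4) → 3 H
  atom 2: C, bond orders sum to 2 (valence 4) → 2 H
  atom 3: C, bond orders sum to 3 (valence 4) → 1 H
  atom 4: C, bond orders sum to 2 (valence 4) → 2 H
  atom 5: C, bond orders sum to 1 (valence 4) → 3 H
  atom 6: C, bond orders sum to 3 (valence 4) → 1 H
  atom 7: C, bond orders sum to 3 (valence 4) → 1 H
  atom 8: C, bond orders sum to 3 (valence 4) → 1 H
  atom 9: N, bond orders sum to 1 (valence 3) → 2 H
  atom 10: C, bond orders sum to 2 (valence 4) → 2 H
  atom 11: O, bond orders sum to 1 (valence 2) → 1 H
Totals → C:9, H:19, N:1, O:1.

C9H19NO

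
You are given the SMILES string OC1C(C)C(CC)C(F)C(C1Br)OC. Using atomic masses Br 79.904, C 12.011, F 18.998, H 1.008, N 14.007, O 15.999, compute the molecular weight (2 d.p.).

First, the molecular formula is C10H18BrFO2 (counting implicit H from valence).
  Br: 1 × 79.904 = 79.904
  C: 10 × 12.011 = 120.110
  F: 1 × 18.998 = 18.998
  H: 18 × 1.008 = 18.144
  O: 2 × 15.999 = 31.998
Sum: 1×79.904 + 10×12.011 + 1×18.998 + 18×1.008 + 2×15.999 = 269.154 → 269.15 g/mol.

269.15 g/mol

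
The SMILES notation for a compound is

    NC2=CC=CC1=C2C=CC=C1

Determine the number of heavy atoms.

Every atom symbol written in the SMILES (organic subset) is one heavy atom; implicit H are not written.
Heavy atoms by element → C:10, N:1.
Total: 11.

11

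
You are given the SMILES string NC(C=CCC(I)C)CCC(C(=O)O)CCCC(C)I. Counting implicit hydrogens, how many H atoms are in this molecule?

27

Walk through each heavy atom and fill implicit hydrogens from standard valence (C 4, N 3, O 2, S 2, halogen 1):
  atom 1: N, bond orders sum to 1 (valence 3) → 2 H
  atom 2: C, bond orders sum to 3 (valence 4) → 1 H
  atom 3: C, bond orders sum to 3 (valence 4) → 1 H
  atom 4: C, bond orders sum to 3 (valence 4) → 1 H
  atom 5: C, bond orders sum to 2 (valence 4) → 2 H
  atom 6: C, bond orders sum to 3 (valence 4) → 1 H
  atom 7: I (halogen, monovalent) → 0 H
  atom 8: C, bond orders sum to 1 (valence 4) → 3 H
  atom 9: C, bond orders sum to 2 (valence 4) → 2 H
  atom 10: C, bond orders sum to 2 (valence 4) → 2 H
  atom 11: C, bond orders sum to 3 (valence 4) → 1 H
  atom 12: C, bond orders sum to 4 (valence 4) → 0 H
  atom 13: O, bond orders sum to 2 (valence 2) → 0 H
  atom 14: O, bond orders sum to 1 (valence 2) → 1 H
  atom 15: C, bond orders sum to 2 (valence 4) → 2 H
  atom 16: C, bond orders sum to 2 (valence 4) → 2 H
  atom 17: C, bond orders sum to 2 (valence 4) → 2 H
  atom 18: C, bond orders sum to 3 (valence 4) → 1 H
  atom 19: C, bond orders sum to 1 (valence 4) → 3 H
  atom 20: I (halogen, monovalent) → 0 H
Total hydrogens: 27.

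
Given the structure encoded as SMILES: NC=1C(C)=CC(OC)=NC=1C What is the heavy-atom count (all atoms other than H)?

11

Every atom symbol written in the SMILES (organic subset) is one heavy atom; implicit H are not written.
Heavy atoms by element → C:8, N:2, O:1.
Total: 11.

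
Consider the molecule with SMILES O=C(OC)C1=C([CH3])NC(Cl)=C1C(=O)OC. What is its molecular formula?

Walk through each heavy atom and fill implicit hydrogens from standard valence (C 4, N 3, O 2, S 2, halogen 1):
  atom 1: O, bond orders sum to 2 (valence 2) → 0 H
  atom 2: C, bond orders sum to 4 (valence 4) → 0 H
  atom 3: O, bond orders sum to 2 (valence 2) → 0 H
  atom 4: C, bond orders sum to 1 (valence 4) → 3 H
  atom 5: C, bond orders sum to 4 (valence 4) → 0 H
  atom 6: C, bond orders sum to 4 (valence 4) → 0 H
  atom 7: C with explicit H count 3
  atom 8: N, bond orders sum to 2 (valence 3) → 1 H
  atom 9: C, bond orders sum to 4 (valence 4) → 0 H
  atom 10: Cl (halogen, monovalent) → 0 H
  atom 11: C, bond orders sum to 4 (valence 4) → 0 H
  atom 12: C, bond orders sum to 4 (valence 4) → 0 H
  atom 13: O, bond orders sum to 2 (valence 2) → 0 H
  atom 14: O, bond orders sum to 2 (valence 2) → 0 H
  atom 15: C, bond orders sum to 1 (valence 4) → 3 H
Totals → C:9, H:10, Cl:1, N:1, O:4.

C9H10ClNO4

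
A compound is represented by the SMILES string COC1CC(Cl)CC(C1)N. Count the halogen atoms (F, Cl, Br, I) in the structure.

1

Halogen atoms appear at heavy-atom position 6 (1×Cl).
Other groups present: 1 ether, 1 primary amine.
Halogen count: 1.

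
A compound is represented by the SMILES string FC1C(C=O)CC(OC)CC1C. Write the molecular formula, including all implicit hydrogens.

Walk through each heavy atom and fill implicit hydrogens from standard valence (C 4, N 3, O 2, S 2, halogen 1):
  atom 1: F (halogen, monovalent) → 0 H
  atom 2: C, bond orders sum to 3 (valence 4) → 1 H
  atom 3: C, bond orders sum to 3 (valence 4) → 1 H
  atom 4: C, bond orders sum to 3 (valence 4) → 1 H
  atom 5: O, bond orders sum to 2 (valence 2) → 0 H
  atom 6: C, bond orders sum to 2 (valence 4) → 2 H
  atom 7: C, bond orders sum to 3 (valence 4) → 1 H
  atom 8: O, bond orders sum to 2 (valence 2) → 0 H
  atom 9: C, bond orders sum to 1 (valence 4) → 3 H
  atom 10: C, bond orders sum to 2 (valence 4) → 2 H
  atom 11: C, bond orders sum to 3 (valence 4) → 1 H
  atom 12: C, bond orders sum to 1 (valence 4) → 3 H
Totals → C:9, H:15, F:1, O:2.

C9H15FO2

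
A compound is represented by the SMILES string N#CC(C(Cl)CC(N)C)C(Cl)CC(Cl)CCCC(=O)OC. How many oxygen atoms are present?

Scan the SMILES for O atoms (remember two-letter symbols like Cl and Br are single atoms).
Oxygen count: 2.

2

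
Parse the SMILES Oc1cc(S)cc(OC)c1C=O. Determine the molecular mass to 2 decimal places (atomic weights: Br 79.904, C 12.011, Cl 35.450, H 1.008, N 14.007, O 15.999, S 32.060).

First, the molecular formula is C8H8O3S (counting implicit H from valence).
  C: 8 × 12.011 = 96.088
  H: 8 × 1.008 = 8.064
  O: 3 × 15.999 = 47.997
  S: 1 × 32.060 = 32.060
Sum: 8×12.011 + 8×1.008 + 3×15.999 + 1×32.060 = 184.209 → 184.21 g/mol.

184.21 g/mol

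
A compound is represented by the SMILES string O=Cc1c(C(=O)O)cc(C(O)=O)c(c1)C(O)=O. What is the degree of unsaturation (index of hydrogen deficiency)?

Molecular formula: C10H6O7.
DoU = (2C + 2 + N − H − X) / 2, where X is the halogen count and O/S are ignored.
    = (2·10 + 2 + 0 − 6 − 0) / 2 = 16 / 2 = 8.

8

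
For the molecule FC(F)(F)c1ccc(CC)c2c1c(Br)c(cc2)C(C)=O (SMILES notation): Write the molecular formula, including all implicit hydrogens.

Walk through each heavy atom and fill implicit hydrogens from standard valence (C 4, N 3, O 2, S 2, halogen 1); for lowercase aromatic atoms, an aromatic c carries 1 H when it has two neighbours and 0 H with three, and aromatic n carries 0 H:
  atom 1: F (halogen, monovalent) → 0 H
  atom 2: C, bond orders sum to 4 (valence 4) → 0 H
  atom 3: F (halogen, monovalent) → 0 H
  atom 4: F (halogen, monovalent) → 0 H
  atom 5: aromatic c, 3 neighbours → 0 H
  atom 6: aromatic c, 2 neighbours → 1 H
  atom 7: aromatic c, 2 neighbours → 1 H
  atom 8: aromatic c, 3 neighbours → 0 H
  atom 9: C, bond orders sum to 2 (valence 4) → 2 H
  atom 10: C, bond orders sum to 1 (valence 4) → 3 H
  atom 11: aromatic c, 3 neighbours → 0 H
  atom 12: aromatic c, 3 neighbours → 0 H
  atom 13: aromatic c, 3 neighbours → 0 H
  atom 14: Br (halogen, monovalent) → 0 H
  atom 15: aromatic c, 3 neighbours → 0 H
  atom 16: aromatic c, 2 neighbours → 1 H
  atom 17: aromatic c, 2 neighbours → 1 H
  atom 18: C, bond orders sum to 4 (valence 4) → 0 H
  atom 19: C, bond orders sum to 1 (valence 4) → 3 H
  atom 20: O, bond orders sum to 2 (valence 2) → 0 H
Totals → C:15, H:12, Br:1, F:3, O:1.
In Hill order: C15H12BrF3O.

C15H12BrF3O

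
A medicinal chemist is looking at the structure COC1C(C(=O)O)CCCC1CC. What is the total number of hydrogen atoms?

Walk through each heavy atom and fill implicit hydrogens from standard valence (C 4, N 3, O 2, S 2, halogen 1):
  atom 1: C, bond orders sum to 1 (valence 4) → 3 H
  atom 2: O, bond orders sum to 2 (valence 2) → 0 H
  atom 3: C, bond orders sum to 3 (valence 4) → 1 H
  atom 4: C, bond orders sum to 3 (valence 4) → 1 H
  atom 5: C, bond orders sum to 4 (valence 4) → 0 H
  atom 6: O, bond orders sum to 2 (valence 2) → 0 H
  atom 7: O, bond orders sum to 1 (valence 2) → 1 H
  atom 8: C, bond orders sum to 2 (valence 4) → 2 H
  atom 9: C, bond orders sum to 2 (valence 4) → 2 H
  atom 10: C, bond orders sum to 2 (valence 4) → 2 H
  atom 11: C, bond orders sum to 3 (valence 4) → 1 H
  atom 12: C, bond orders sum to 2 (valence 4) → 2 H
  atom 13: C, bond orders sum to 1 (valence 4) → 3 H
Total hydrogens: 18.

18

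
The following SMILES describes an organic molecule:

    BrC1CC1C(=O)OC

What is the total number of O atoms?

2

Scan the SMILES for O atoms (remember two-letter symbols like Cl and Br are single atoms).
Oxygen count: 2.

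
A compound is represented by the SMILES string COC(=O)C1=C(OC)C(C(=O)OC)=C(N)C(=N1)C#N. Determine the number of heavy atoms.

19

Every atom symbol written in the SMILES (organic subset) is one heavy atom; implicit H are not written.
Heavy atoms by element → C:11, N:3, O:5.
Total: 19.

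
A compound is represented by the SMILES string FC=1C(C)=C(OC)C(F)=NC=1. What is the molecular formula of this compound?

C7H7F2NO

Walk through each heavy atom and fill implicit hydrogens from standard valence (C 4, N 3, O 2, S 2, halogen 1):
  atom 1: F (halogen, monovalent) → 0 H
  atom 2: C, bond orders sum to 4 (valence 4) → 0 H
  atom 3: C, bond orders sum to 4 (valence 4) → 0 H
  atom 4: C, bond orders sum to 1 (valence 4) → 3 H
  atom 5: C, bond orders sum to 4 (valence 4) → 0 H
  atom 6: O, bond orders sum to 2 (valence 2) → 0 H
  atom 7: C, bond orders sum to 1 (valence 4) → 3 H
  atom 8: C, bond orders sum to 4 (valence 4) → 0 H
  atom 9: F (halogen, monovalent) → 0 H
  atom 10: N, bond orders sum to 3 (valence 3) → 0 H
  atom 11: C, bond orders sum to 3 (valence 4) → 1 H
Totals → C:7, H:7, F:2, N:1, O:1.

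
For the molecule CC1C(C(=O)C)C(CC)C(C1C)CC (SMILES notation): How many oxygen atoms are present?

Scan the SMILES for O atoms (remember two-letter symbols like Cl and Br are single atoms).
Oxygen count: 1.

1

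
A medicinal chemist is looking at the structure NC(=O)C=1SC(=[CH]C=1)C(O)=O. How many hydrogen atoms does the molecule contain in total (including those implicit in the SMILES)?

Walk through each heavy atom and fill implicit hydrogens from standard valence (C 4, N 3, O 2, S 2, halogen 1):
  atom 1: N, bond orders sum to 1 (valence 3) → 2 H
  atom 2: C, bond orders sum to 4 (valence 4) → 0 H
  atom 3: O, bond orders sum to 2 (valence 2) → 0 H
  atom 4: C, bond orders sum to 4 (valence 4) → 0 H
  atom 5: S, bond orders sum to 2 (valence 2) → 0 H
  atom 6: C, bond orders sum to 4 (valence 4) → 0 H
  atom 7: C with explicit H count 1
  atom 8: C, bond orders sum to 3 (valence 4) → 1 H
  atom 9: C, bond orders sum to 4 (valence 4) → 0 H
  atom 10: O, bond orders sum to 1 (valence 2) → 1 H
  atom 11: O, bond orders sum to 2 (valence 2) → 0 H
Total hydrogens: 5.

5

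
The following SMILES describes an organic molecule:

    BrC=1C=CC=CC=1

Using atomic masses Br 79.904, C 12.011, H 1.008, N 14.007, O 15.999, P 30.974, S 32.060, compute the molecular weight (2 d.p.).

First, the molecular formula is C6H5Br (counting implicit H from valence).
  Br: 1 × 79.904 = 79.904
  C: 6 × 12.011 = 72.066
  H: 5 × 1.008 = 5.040
Sum: 1×79.904 + 6×12.011 + 5×1.008 = 157.010 → 157.01 g/mol.

157.01 g/mol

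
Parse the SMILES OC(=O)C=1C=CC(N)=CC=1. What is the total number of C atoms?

Count every carbon token in the SMILES (each C, including those in ring-closure positions and inside branches).
Carbon count: 7.

7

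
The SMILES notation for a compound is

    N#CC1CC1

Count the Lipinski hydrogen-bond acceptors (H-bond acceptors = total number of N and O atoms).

1

N atoms: 1; O atoms: 0.
Lipinski HBA = 1 + 0 = 1.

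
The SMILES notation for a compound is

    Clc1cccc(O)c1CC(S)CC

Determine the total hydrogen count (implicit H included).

Walk through each heavy atom and fill implicit hydrogens from standard valence (C 4, N 3, O 2, S 2, halogen 1); for lowercase aromatic atoms, an aromatic c carries 1 H when it has two neighbours and 0 H with three, and aromatic n carries 0 H:
  atom 1: Cl (halogen, monovalent) → 0 H
  atom 2: aromatic c, 3 neighbours → 0 H
  atom 3: aromatic c, 2 neighbours → 1 H
  atom 4: aromatic c, 2 neighbours → 1 H
  atom 5: aromatic c, 2 neighbours → 1 H
  atom 6: aromatic c, 3 neighbours → 0 H
  atom 7: O, bond orders sum to 1 (valence 2) → 1 H
  atom 8: aromatic c, 3 neighbours → 0 H
  atom 9: C, bond orders sum to 2 (valence 4) → 2 H
  atom 10: C, bond orders sum to 3 (valence 4) → 1 H
  atom 11: S, bond orders sum to 1 (valence 2) → 1 H
  atom 12: C, bond orders sum to 2 (valence 4) → 2 H
  atom 13: C, bond orders sum to 1 (valence 4) → 3 H
Total hydrogens: 13.

13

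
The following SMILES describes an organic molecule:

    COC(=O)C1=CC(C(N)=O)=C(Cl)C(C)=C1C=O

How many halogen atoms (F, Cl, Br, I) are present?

1

Halogen atoms appear at heavy-atom position 12 (1×Cl).
Other groups present: 1 aldehyde, 1 amide, 1 ester.
Halogen count: 1.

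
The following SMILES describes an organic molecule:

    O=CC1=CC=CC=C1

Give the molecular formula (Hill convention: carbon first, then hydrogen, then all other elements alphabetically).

Walk through each heavy atom and fill implicit hydrogens from standard valence (C 4, N 3, O 2, S 2, halogen 1):
  atom 1: O, bond orders sum to 2 (valence 2) → 0 H
  atom 2: C, bond orders sum to 3 (valence 4) → 1 H
  atom 3: C, bond orders sum to 4 (valence 4) → 0 H
  atom 4: C, bond orders sum to 3 (valence 4) → 1 H
  atom 5: C, bond orders sum to 3 (valence 4) → 1 H
  atom 6: C, bond orders sum to 3 (valence 4) → 1 H
  atom 7: C, bond orders sum to 3 (valence 4) → 1 H
  atom 8: C, bond orders sum to 3 (valence 4) → 1 H
Totals → C:7, H:6, O:1.

C7H6O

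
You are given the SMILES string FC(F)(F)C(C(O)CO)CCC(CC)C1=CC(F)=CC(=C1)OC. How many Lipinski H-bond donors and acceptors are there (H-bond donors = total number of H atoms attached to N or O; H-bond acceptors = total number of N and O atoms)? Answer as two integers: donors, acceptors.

Donors: find every N or O and count the H atoms it carries.
  atom 7 (O): bond orders sum to 1 → 1 H
  atom 9 (O): bond orders sum to 1 → 1 H
  atom 22 (O): bond orders sum to 2 → 0 H
Lipinski HBD = 2.
Acceptors: N atoms = 0, O atoms = 3 → HBA = 3.

2, 3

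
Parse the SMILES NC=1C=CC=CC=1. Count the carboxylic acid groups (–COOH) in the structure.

0

Scan the SMILES for the carboxylic acid motif — none present.
Groups that are present: 1 primary amine.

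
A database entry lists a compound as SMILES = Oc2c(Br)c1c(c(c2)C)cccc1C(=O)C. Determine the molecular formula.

Walk through each heavy atom and fill implicit hydrogens from standard valence (C 4, N 3, O 2, S 2, halogen 1); for lowercase aromatic atoms, an aromatic c carries 1 H when it has two neighbours and 0 H with three, and aromatic n carries 0 H:
  atom 1: O, bond orders sum to 1 (valence 2) → 1 H
  atom 2: aromatic c, 3 neighbours → 0 H
  atom 3: aromatic c, 3 neighbours → 0 H
  atom 4: Br (halogen, monovalent) → 0 H
  atom 5: aromatic c, 3 neighbours → 0 H
  atom 6: aromatic c, 3 neighbours → 0 H
  atom 7: aromatic c, 3 neighbours → 0 H
  atom 8: aromatic c, 2 neighbours → 1 H
  atom 9: C, bond orders sum to 1 (valence 4) → 3 H
  atom 10: aromatic c, 2 neighbours → 1 H
  atom 11: aromatic c, 2 neighbours → 1 H
  atom 12: aromatic c, 2 neighbours → 1 H
  atom 13: aromatic c, 3 neighbours → 0 H
  atom 14: C, bond orders sum to 4 (valence 4) → 0 H
  atom 15: O, bond orders sum to 2 (valence 2) → 0 H
  atom 16: C, bond orders sum to 1 (valence 4) → 3 H
Totals → C:13, H:11, Br:1, O:2.

C13H11BrO2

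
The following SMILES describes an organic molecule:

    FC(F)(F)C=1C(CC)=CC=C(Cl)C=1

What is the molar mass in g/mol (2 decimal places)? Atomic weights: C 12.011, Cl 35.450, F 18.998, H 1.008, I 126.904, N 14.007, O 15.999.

208.61 g/mol

First, the molecular formula is C9H8ClF3 (counting implicit H from valence).
  C: 9 × 12.011 = 108.099
  Cl: 1 × 35.450 = 35.450
  F: 3 × 18.998 = 56.994
  H: 8 × 1.008 = 8.064
Sum: 9×12.011 + 1×35.450 + 3×18.998 + 8×1.008 = 208.607 → 208.61 g/mol.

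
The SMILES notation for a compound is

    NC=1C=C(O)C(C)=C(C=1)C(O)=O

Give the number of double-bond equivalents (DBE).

Degree of unsaturation = (number of rings) + (number of π bonds).
Ring closures in the SMILES: 1.
π bonds: 4 double bonds (each 1 DoU) → 4 DoU from unsaturation.
Total DoU = 1 + 4 = 5.

5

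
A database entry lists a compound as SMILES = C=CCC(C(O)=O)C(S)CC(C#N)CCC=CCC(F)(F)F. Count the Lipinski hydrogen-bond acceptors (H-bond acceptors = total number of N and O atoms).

3

N atoms: 1; O atoms: 2.
Lipinski HBA = 1 + 2 = 3.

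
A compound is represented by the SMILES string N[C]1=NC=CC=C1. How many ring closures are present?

In SMILES, each pair of matching ring-closure digits denotes one ring-closing bond; the number of such bonds equals the number of independent rings.
Ring-closure bonds here: 1.

1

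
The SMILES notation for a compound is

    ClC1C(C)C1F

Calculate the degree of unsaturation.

Degree of unsaturation = (number of rings) + (number of π bonds).
Ring closures in the SMILES: 1.
π bonds: none → 0 DoU from unsaturation.
Total DoU = 1 + 0 = 1.

1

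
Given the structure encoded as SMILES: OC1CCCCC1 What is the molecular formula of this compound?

Walk through each heavy atom and fill implicit hydrogens from standard valence (C 4, N 3, O 2, S 2, halogen 1):
  atom 1: O, bond orders sum to 1 (valence 2) → 1 H
  atom 2: C, bond orders sum to 3 (valence 4) → 1 H
  atom 3: C, bond orders sum to 2 (valence 4) → 2 H
  atom 4: C, bond orders sum to 2 (valence 4) → 2 H
  atom 5: C, bond orders sum to 2 (valence 4) → 2 H
  atom 6: C, bond orders sum to 2 (valence 4) → 2 H
  atom 7: C, bond orders sum to 2 (valence 4) → 2 H
Totals → C:6, H:12, O:1.

C6H12O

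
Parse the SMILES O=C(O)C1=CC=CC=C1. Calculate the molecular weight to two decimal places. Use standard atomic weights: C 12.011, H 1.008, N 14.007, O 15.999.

First, the molecular formula is C7H6O2 (counting implicit H from valence).
  C: 7 × 12.011 = 84.077
  H: 6 × 1.008 = 6.048
  O: 2 × 15.999 = 31.998
Sum: 7×12.011 + 6×1.008 + 2×15.999 = 122.123 → 122.12 g/mol.

122.12 g/mol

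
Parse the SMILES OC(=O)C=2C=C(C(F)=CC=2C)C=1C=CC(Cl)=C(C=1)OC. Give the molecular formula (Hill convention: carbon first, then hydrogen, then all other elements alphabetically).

Walk through each heavy atom and fill implicit hydrogens from standard valence (C 4, N 3, O 2, S 2, halogen 1):
  atom 1: O, bond orders sum to 1 (valence 2) → 1 H
  atom 2: C, bond orders sum to 4 (valence 4) → 0 H
  atom 3: O, bond orders sum to 2 (valence 2) → 0 H
  atom 4: C, bond orders sum to 4 (valence 4) → 0 H
  atom 5: C, bond orders sum to 3 (valence 4) → 1 H
  atom 6: C, bond orders sum to 4 (valence 4) → 0 H
  atom 7: C, bond orders sum to 4 (valence 4) → 0 H
  atom 8: F (halogen, monovalent) → 0 H
  atom 9: C, bond orders sum to 3 (valence 4) → 1 H
  atom 10: C, bond orders sum to 4 (valence 4) → 0 H
  atom 11: C, bond orders sum to 1 (valence 4) → 3 H
  atom 12: C, bond orders sum to 4 (valence 4) → 0 H
  atom 13: C, bond orders sum to 3 (valence 4) → 1 H
  atom 14: C, bond orders sum to 3 (valence 4) → 1 H
  atom 15: C, bond orders sum to 4 (valence 4) → 0 H
  atom 16: Cl (halogen, monovalent) → 0 H
  atom 17: C, bond orders sum to 4 (valence 4) → 0 H
  atom 18: C, bond orders sum to 3 (valence 4) → 1 H
  atom 19: O, bond orders sum to 2 (valence 2) → 0 H
  atom 20: C, bond orders sum to 1 (valence 4) → 3 H
Totals → C:15, H:12, Cl:1, F:1, O:3.
In Hill order: C15H12ClFO3.

C15H12ClFO3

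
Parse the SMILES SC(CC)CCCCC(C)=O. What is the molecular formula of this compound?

C9H18OS

Walk through each heavy atom and fill implicit hydrogens from standard valence (C 4, N 3, O 2, S 2, halogen 1):
  atom 1: S, bond orders sum to 1 (valence 2) → 1 H
  atom 2: C, bond orders sum to 3 (valence 4) → 1 H
  atom 3: C, bond orders sum to 2 (valence 4) → 2 H
  atom 4: C, bond orders sum to 1 (valence 4) → 3 H
  atom 5: C, bond orders sum to 2 (valence 4) → 2 H
  atom 6: C, bond orders sum to 2 (valence 4) → 2 H
  atom 7: C, bond orders sum to 2 (valence 4) → 2 H
  atom 8: C, bond orders sum to 2 (valence 4) → 2 H
  atom 9: C, bond orders sum to 4 (valence 4) → 0 H
  atom 10: C, bond orders sum to 1 (valence 4) → 3 H
  atom 11: O, bond orders sum to 2 (valence 2) → 0 H
Totals → C:9, H:18, O:1, S:1.
In Hill order: C9H18OS.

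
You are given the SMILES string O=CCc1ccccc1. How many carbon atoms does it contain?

8

Count every carbon token in the SMILES (each C, including those in ring-closure positions and inside branches).
Carbon count: 8.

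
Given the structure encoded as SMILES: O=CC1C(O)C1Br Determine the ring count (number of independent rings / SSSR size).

In SMILES, each pair of matching ring-closure digits denotes one ring-closing bond; the number of such bonds equals the number of independent rings.
Ring-closure bonds here: 1.

1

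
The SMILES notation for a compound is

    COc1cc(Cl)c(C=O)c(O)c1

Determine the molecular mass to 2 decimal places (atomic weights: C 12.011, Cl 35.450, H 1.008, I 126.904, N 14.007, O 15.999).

First, the molecular formula is C8H7ClO3 (counting implicit H from valence).
  C: 8 × 12.011 = 96.088
  Cl: 1 × 35.450 = 35.450
  H: 7 × 1.008 = 7.056
  O: 3 × 15.999 = 47.997
Sum: 8×12.011 + 1×35.450 + 7×1.008 + 3×15.999 = 186.591 → 186.59 g/mol.

186.59 g/mol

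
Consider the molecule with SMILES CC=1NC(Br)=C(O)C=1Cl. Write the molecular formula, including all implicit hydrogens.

C5H5BrClNO

Walk through each heavy atom and fill implicit hydrogens from standard valence (C 4, N 3, O 2, S 2, halogen 1):
  atom 1: C, bond orders sum to 1 (valence 4) → 3 H
  atom 2: C, bond orders sum to 4 (valence 4) → 0 H
  atom 3: N, bond orders sum to 2 (valence 3) → 1 H
  atom 4: C, bond orders sum to 4 (valence 4) → 0 H
  atom 5: Br (halogen, monovalent) → 0 H
  atom 6: C, bond orders sum to 4 (valence 4) → 0 H
  atom 7: O, bond orders sum to 1 (valence 2) → 1 H
  atom 8: C, bond orders sum to 4 (valence 4) → 0 H
  atom 9: Cl (halogen, monovalent) → 0 H
Totals → C:5, H:5, Br:1, Cl:1, N:1, O:1.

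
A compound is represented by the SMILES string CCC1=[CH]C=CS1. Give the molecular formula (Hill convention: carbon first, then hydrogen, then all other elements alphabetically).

Walk through each heavy atom and fill implicit hydrogens from standard valence (C 4, N 3, O 2, S 2, halogen 1):
  atom 1: C, bond orders sum to 1 (valence 4) → 3 H
  atom 2: C, bond orders sum to 2 (valence 4) → 2 H
  atom 3: C, bond orders sum to 4 (valence 4) → 0 H
  atom 4: C with explicit H count 1
  atom 5: C, bond orders sum to 3 (valence 4) → 1 H
  atom 6: C, bond orders sum to 3 (valence 4) → 1 H
  atom 7: S, bond orders sum to 2 (valence 2) → 0 H
Totals → C:6, H:8, S:1.

C6H8S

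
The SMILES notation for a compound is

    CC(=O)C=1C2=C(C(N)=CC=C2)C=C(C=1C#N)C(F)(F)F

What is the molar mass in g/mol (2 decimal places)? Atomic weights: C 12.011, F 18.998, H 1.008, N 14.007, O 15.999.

First, the molecular formula is C14H9F3N2O (counting implicit H from valence).
  C: 14 × 12.011 = 168.154
  F: 3 × 18.998 = 56.994
  H: 9 × 1.008 = 9.072
  N: 2 × 14.007 = 28.014
  O: 1 × 15.999 = 15.999
Sum: 14×12.011 + 3×18.998 + 9×1.008 + 2×14.007 + 1×15.999 = 278.233 → 278.23 g/mol.

278.23 g/mol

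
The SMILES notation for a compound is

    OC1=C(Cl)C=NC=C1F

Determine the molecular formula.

C5H3ClFNO

Walk through each heavy atom and fill implicit hydrogens from standard valence (C 4, N 3, O 2, S 2, halogen 1):
  atom 1: O, bond orders sum to 1 (valence 2) → 1 H
  atom 2: C, bond orders sum to 4 (valence 4) → 0 H
  atom 3: C, bond orders sum to 4 (valence 4) → 0 H
  atom 4: Cl (halogen, monovalent) → 0 H
  atom 5: C, bond orders sum to 3 (valence 4) → 1 H
  atom 6: N, bond orders sum to 3 (valence 3) → 0 H
  atom 7: C, bond orders sum to 3 (valence 4) → 1 H
  atom 8: C, bond orders sum to 4 (valence 4) → 0 H
  atom 9: F (halogen, monovalent) → 0 H
Totals → C:5, H:3, Cl:1, F:1, N:1, O:1.
In Hill order: C5H3ClFNO.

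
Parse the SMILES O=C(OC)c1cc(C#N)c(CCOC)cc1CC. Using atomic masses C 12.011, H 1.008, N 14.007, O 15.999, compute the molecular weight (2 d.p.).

First, the molecular formula is C14H17NO3 (counting implicit H from valence).
  C: 14 × 12.011 = 168.154
  H: 17 × 1.008 = 17.136
  N: 1 × 14.007 = 14.007
  O: 3 × 15.999 = 47.997
Sum: 14×12.011 + 17×1.008 + 1×14.007 + 3×15.999 = 247.294 → 247.29 g/mol.

247.29 g/mol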